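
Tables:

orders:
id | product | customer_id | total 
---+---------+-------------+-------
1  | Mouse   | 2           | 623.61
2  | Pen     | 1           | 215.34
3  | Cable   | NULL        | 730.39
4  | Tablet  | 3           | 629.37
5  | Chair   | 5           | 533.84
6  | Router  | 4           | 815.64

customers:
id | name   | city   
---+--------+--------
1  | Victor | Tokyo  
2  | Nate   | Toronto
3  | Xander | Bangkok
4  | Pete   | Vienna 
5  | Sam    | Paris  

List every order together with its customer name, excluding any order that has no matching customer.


INNER JOIN keeps only orders rows whose customer_id matches an id in customers. Walk through each order:
  - order 1 (Mouse): customer_id=2 -> matches Nate
  - order 2 (Pen): customer_id=1 -> matches Victor
  - order 3 (Cable): customer_id=NULL, no match -> dropped
  - order 4 (Tablet): customer_id=3 -> matches Xander
  - order 5 (Chair): customer_id=5 -> matches Sam
  - order 6 (Router): customer_id=4 -> matches Pete
So 1 of 6 rows is dropped.

SQL:
SELECT a.product, b.name AS customer
FROM orders a
INNER JOIN customers b ON a.customer_id = b.id

Result:
product | customer
--------+---------
Mouse   | Nate    
Pen     | Victor  
Tablet  | Xander  
Chair   | Sam     
Router  | Pete    


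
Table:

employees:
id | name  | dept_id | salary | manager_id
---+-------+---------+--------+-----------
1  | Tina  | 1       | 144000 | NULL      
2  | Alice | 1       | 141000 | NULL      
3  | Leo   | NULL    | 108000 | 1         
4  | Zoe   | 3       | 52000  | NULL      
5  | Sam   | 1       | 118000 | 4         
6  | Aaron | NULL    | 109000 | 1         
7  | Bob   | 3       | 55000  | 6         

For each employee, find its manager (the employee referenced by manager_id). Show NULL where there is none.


This is a self-join: employees is joined to a second copy of itself, matching each row's manager_id to another row's id. Use LEFT JOIN so rows with manager_id=NULL are kept.
  - employee 1 (Tina): manager_id=NULL -> NULL
  - employee 2 (Alice): manager_id=NULL -> NULL
  - employee 3 (Leo): manager_id=1 -> Tina
  - employee 4 (Zoe): manager_id=NULL -> NULL
  - employee 5 (Sam): manager_id=4 -> Zoe
  - employee 6 (Aaron): manager_id=1 -> Tina
  - employee 7 (Bob): manager_id=6 -> Aaron

SQL:
SELECT a.name AS item, b.name AS manager
FROM employees a
LEFT JOIN employees b ON a.manager_id = b.id

Result:
item  | manager
------+--------
Tina  | NULL   
Alice | NULL   
Leo   | Tina   
Zoe   | NULL   
Sam   | Zoe    
Aaron | Tina   
Bob   | Aaron  


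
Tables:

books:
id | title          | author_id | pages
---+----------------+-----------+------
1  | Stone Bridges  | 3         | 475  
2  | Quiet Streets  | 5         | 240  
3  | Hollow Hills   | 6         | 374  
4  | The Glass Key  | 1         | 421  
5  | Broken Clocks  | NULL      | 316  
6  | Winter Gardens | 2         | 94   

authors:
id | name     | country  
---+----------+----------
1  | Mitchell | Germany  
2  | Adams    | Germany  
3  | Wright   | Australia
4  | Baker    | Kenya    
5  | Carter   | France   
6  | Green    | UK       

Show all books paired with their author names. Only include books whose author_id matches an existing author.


INNER JOIN keeps only books rows whose author_id matches an id in authors. Walk through each book:
  - book 1 (Stone Bridges): author_id=3 -> matches Wright
  - book 2 (Quiet Streets): author_id=5 -> matches Carter
  - book 3 (Hollow Hills): author_id=6 -> matches Green
  - book 4 (The Glass Key): author_id=1 -> matches Mitchell
  - book 5 (Broken Clocks): author_id=NULL, no match -> dropped
  - book 6 (Winter Gardens): author_id=2 -> matches Adams
So 1 of 6 rows is dropped.

SQL:
SELECT a.title, b.name AS author
FROM books a
INNER JOIN authors b ON a.author_id = b.id

Result:
title          | author  
---------------+---------
Stone Bridges  | Wright  
Quiet Streets  | Carter  
Hollow Hills   | Green   
The Glass Key  | Mitchell
Winter Gardens | Adams   


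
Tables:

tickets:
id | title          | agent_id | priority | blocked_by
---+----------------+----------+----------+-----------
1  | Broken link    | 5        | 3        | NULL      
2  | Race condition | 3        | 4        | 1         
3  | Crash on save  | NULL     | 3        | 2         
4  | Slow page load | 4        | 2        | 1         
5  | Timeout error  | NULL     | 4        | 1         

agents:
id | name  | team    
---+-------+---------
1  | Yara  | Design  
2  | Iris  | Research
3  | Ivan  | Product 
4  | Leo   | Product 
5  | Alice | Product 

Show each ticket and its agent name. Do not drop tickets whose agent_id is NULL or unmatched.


LEFT JOIN keeps every row from tickets (the left table); where agent_id has no match in agents, the agent columns become NULL. Walk through each ticket:
  - ticket 1 (Broken link): agent_id=5 -> matches Alice
  - ticket 2 (Race condition): agent_id=3 -> matches Ivan
  - ticket 3 (Crash on save): agent_id=NULL, no match -> kept with NULL
  - ticket 4 (Slow page load): agent_id=4 -> matches Leo
  - ticket 5 (Timeout error): agent_id=NULL, no match -> kept with NULL
All 5 rows appear; 2 have NULL agent.

SQL:
SELECT a.title, b.name AS agent
FROM tickets a
LEFT JOIN agents b ON a.agent_id = b.id

Result:
title          | agent
---------------+------
Broken link    | Alice
Race condition | Ivan 
Crash on save  | NULL 
Slow page load | Leo  
Timeout error  | NULL 


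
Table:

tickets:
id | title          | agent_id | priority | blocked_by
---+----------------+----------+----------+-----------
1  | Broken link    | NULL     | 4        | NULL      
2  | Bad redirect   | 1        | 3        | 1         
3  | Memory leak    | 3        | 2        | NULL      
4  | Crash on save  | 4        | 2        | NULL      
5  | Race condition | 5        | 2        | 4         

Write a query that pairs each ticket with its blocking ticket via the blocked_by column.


This is a self-join: tickets is joined to a second copy of itself, matching each row's blocked_by to another row's id. Use LEFT JOIN so rows with blocked_by=NULL are kept.
  - ticket 1 (Broken link): blocked_by=NULL -> NULL
  - ticket 2 (Bad redirect): blocked_by=1 -> Broken link
  - ticket 3 (Memory leak): blocked_by=NULL -> NULL
  - ticket 4 (Crash on save): blocked_by=NULL -> NULL
  - ticket 5 (Race condition): blocked_by=4 -> Crash on save

SQL:
SELECT a.title AS item, b.title AS blocked_by
FROM tickets a
LEFT JOIN tickets b ON a.blocked_by = b.id

Result:
item           | blocked_by   
---------------+--------------
Broken link    | NULL         
Bad redirect   | Broken link  
Memory leak    | NULL         
Crash on save  | NULL         
Race condition | Crash on save


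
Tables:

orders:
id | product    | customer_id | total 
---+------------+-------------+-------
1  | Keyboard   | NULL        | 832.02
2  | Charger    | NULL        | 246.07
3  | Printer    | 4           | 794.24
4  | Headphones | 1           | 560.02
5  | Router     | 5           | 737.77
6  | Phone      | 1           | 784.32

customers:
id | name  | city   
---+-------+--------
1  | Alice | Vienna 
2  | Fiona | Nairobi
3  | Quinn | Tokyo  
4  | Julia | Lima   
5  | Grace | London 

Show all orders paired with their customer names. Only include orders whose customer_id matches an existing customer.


INNER JOIN keeps only orders rows whose customer_id matches an id in customers. Walk through each order:
  - order 1 (Keyboard): customer_id=NULL, no match -> dropped
  - order 2 (Charger): customer_id=NULL, no match -> dropped
  - order 3 (Printer): customer_id=4 -> matches Julia
  - order 4 (Headphones): customer_id=1 -> matches Alice
  - order 5 (Router): customer_id=5 -> matches Grace
  - order 6 (Phone): customer_id=1 -> matches Alice
So 2 of 6 rows are dropped.

SQL:
SELECT a.product, b.name AS customer
FROM orders a
INNER JOIN customers b ON a.customer_id = b.id

Result:
product    | customer
-----------+---------
Printer    | Julia   
Headphones | Alice   
Router     | Grace   
Phone      | Alice   


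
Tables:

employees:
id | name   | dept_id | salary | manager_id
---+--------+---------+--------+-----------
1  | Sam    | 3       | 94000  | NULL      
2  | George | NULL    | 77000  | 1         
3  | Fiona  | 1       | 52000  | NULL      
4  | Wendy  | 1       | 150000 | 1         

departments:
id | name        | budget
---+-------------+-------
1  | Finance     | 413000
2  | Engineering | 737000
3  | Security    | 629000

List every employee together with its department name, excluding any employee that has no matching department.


INNER JOIN keeps only employees rows whose dept_id matches an id in departments. Walk through each employee:
  - employee 1 (Sam): dept_id=3 -> matches Security
  - employee 2 (George): dept_id=NULL, no match -> dropped
  - employee 3 (Fiona): dept_id=1 -> matches Finance
  - employee 4 (Wendy): dept_id=1 -> matches Finance
So 1 of 4 rows is dropped.

SQL:
SELECT a.name, b.name AS department
FROM employees a
INNER JOIN departments b ON a.dept_id = b.id

Result:
name  | department
------+-----------
Sam   | Security  
Fiona | Finance   
Wendy | Finance   


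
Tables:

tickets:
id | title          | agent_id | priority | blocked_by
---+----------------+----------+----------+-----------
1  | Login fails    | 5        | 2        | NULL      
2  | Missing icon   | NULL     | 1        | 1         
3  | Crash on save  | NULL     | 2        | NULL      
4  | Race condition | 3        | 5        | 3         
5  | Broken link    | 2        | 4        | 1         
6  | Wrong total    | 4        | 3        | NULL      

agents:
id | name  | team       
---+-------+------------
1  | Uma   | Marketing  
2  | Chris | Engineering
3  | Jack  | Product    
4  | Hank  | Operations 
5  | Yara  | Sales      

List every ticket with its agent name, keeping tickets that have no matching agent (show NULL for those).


LEFT JOIN keeps every row from tickets (the left table); where agent_id has no match in agents, the agent columns become NULL. Walk through each ticket:
  - ticket 1 (Login fails): agent_id=5 -> matches Yara
  - ticket 2 (Missing icon): agent_id=NULL, no match -> kept with NULL
  - ticket 3 (Crash on save): agent_id=NULL, no match -> kept with NULL
  - ticket 4 (Race condition): agent_id=3 -> matches Jack
  - ticket 5 (Broken link): agent_id=2 -> matches Chris
  - ticket 6 (Wrong total): agent_id=4 -> matches Hank
All 6 rows appear; 2 have NULL agent.

SQL:
SELECT a.title, b.name AS agent
FROM tickets a
LEFT JOIN agents b ON a.agent_id = b.id

Result:
title          | agent
---------------+------
Login fails    | Yara 
Missing icon   | NULL 
Crash on save  | NULL 
Race condition | Jack 
Broken link    | Chris
Wrong total    | Hank 


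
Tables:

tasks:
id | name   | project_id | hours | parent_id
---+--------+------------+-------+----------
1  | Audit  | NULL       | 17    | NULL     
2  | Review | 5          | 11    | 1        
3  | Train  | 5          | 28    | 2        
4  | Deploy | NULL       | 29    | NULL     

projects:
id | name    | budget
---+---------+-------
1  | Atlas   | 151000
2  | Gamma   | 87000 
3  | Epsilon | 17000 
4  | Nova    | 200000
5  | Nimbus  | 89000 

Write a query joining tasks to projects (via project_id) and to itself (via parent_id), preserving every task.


Two LEFT JOINs from the same base table tasks: one to projects via project_id, one to tasks itself via parent_id. Both are LEFT so every task is preserved.
Match against projects:
  - task 1 (Audit): project_id=NULL, no match -> kept with NULL
  - task 2 (Review): project_id=5 -> matches Nimbus
  - task 3 (Train): project_id=5 -> matches Nimbus
  - task 4 (Deploy): project_id=NULL, no match -> kept with NULL
Match against tasks (self):
  - task 1 (Audit): parent_id=NULL -> NULL
  - task 2 (Review): parent_id=1 -> Audit
  - task 3 (Train): parent_id=2 -> Review
  - task 4 (Deploy): parent_id=NULL -> NULL

SQL:
SELECT a.name, b.name AS project, c.name AS parent
FROM tasks a
LEFT JOIN projects b ON a.project_id = b.id
LEFT JOIN tasks c ON a.parent_id = c.id

Result:
name   | project | parent
-------+---------+-------
Audit  | NULL    | NULL  
Review | Nimbus  | Audit 
Train  | Nimbus  | Review
Deploy | NULL    | NULL  


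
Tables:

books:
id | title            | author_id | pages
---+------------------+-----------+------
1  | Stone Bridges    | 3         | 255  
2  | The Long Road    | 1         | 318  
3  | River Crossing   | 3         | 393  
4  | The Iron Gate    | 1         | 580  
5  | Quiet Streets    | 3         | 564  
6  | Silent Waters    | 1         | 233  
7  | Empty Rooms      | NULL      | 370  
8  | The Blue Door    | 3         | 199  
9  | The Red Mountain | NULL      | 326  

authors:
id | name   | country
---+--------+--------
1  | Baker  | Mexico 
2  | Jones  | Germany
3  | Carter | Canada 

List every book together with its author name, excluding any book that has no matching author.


INNER JOIN keeps only books rows whose author_id matches an id in authors. Walk through each book:
  - book 1 (Stone Bridges): author_id=3 -> matches Carter
  - book 2 (The Long Road): author_id=1 -> matches Baker
  - book 3 (River Crossing): author_id=3 -> matches Carter
  - book 4 (The Iron Gate): author_id=1 -> matches Baker
  - book 5 (Quiet Streets): author_id=3 -> matches Carter
  - book 6 (Silent Waters): author_id=1 -> matches Baker
  - book 7 (Empty Rooms): author_id=NULL, no match -> dropped
  - book 8 (The Blue Door): author_id=3 -> matches Carter
  - book 9 (The Red Mountain): author_id=NULL, no match -> dropped
So 2 of 9 rows are dropped.

SQL:
SELECT a.title, b.name AS author
FROM books a
INNER JOIN authors b ON a.author_id = b.id

Result:
title          | author
---------------+-------
Stone Bridges  | Carter
The Long Road  | Baker 
River Crossing | Carter
The Iron Gate  | Baker 
Quiet Streets  | Carter
Silent Waters  | Baker 
The Blue Door  | Carter


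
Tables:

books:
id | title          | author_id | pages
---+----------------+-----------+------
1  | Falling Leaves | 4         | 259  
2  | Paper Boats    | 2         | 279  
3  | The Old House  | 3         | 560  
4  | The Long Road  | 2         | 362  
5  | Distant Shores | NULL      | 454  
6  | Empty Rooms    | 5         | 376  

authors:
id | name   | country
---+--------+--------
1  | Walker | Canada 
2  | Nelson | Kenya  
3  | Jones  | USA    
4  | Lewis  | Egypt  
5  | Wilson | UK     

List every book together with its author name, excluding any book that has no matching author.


INNER JOIN keeps only books rows whose author_id matches an id in authors. Walk through each book:
  - book 1 (Falling Leaves): author_id=4 -> matches Lewis
  - book 2 (Paper Boats): author_id=2 -> matches Nelson
  - book 3 (The Old House): author_id=3 -> matches Jones
  - book 4 (The Long Road): author_id=2 -> matches Nelson
  - book 5 (Distant Shores): author_id=NULL, no match -> dropped
  - book 6 (Empty Rooms): author_id=5 -> matches Wilson
So 1 of 6 rows is dropped.

SQL:
SELECT a.title, b.name AS author
FROM books a
INNER JOIN authors b ON a.author_id = b.id

Result:
title          | author
---------------+-------
Falling Leaves | Lewis 
Paper Boats    | Nelson
The Old House  | Jones 
The Long Road  | Nelson
Empty Rooms    | Wilson


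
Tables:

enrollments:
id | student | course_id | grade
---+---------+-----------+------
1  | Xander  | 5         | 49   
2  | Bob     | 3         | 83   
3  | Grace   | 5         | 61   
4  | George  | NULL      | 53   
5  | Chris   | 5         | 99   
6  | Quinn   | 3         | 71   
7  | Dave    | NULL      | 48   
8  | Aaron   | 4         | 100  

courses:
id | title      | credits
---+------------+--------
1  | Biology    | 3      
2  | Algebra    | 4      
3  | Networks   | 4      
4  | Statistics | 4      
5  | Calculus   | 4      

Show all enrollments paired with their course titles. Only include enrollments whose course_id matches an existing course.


INNER JOIN keeps only enrollments rows whose course_id matches an id in courses. Walk through each enrollment:
  - enrollment 1 (Xander): course_id=5 -> matches Calculus
  - enrollment 2 (Bob): course_id=3 -> matches Networks
  - enrollment 3 (Grace): course_id=5 -> matches Calculus
  - enrollment 4 (George): course_id=NULL, no match -> dropped
  - enrollment 5 (Chris): course_id=5 -> matches Calculus
  - enrollment 6 (Quinn): course_id=3 -> matches Networks
  - enrollment 7 (Dave): course_id=NULL, no match -> dropped
  - enrollment 8 (Aaron): course_id=4 -> matches Statistics
So 2 of 8 rows are dropped.

SQL:
SELECT a.student, b.title AS course
FROM enrollments a
INNER JOIN courses b ON a.course_id = b.id

Result:
student | course    
--------+-----------
Xander  | Calculus  
Bob     | Networks  
Grace   | Calculus  
Chris   | Calculus  
Quinn   | Networks  
Aaron   | Statistics


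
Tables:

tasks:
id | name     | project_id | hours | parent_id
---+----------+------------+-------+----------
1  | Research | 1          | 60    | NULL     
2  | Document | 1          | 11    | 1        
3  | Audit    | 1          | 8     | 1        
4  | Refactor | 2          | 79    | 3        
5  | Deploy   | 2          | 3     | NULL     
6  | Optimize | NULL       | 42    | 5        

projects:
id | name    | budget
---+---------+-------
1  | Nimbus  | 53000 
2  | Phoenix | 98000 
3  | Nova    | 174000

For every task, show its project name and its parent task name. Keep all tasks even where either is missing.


Two LEFT JOINs from the same base table tasks: one to projects via project_id, one to tasks itself via parent_id. Both are LEFT so every task is preserved.
Match against projects:
  - task 1 (Research): project_id=1 -> matches Nimbus
  - task 2 (Document): project_id=1 -> matches Nimbus
  - task 3 (Audit): project_id=1 -> matches Nimbus
  - task 4 (Refactor): project_id=2 -> matches Phoenix
  - task 5 (Deploy): project_id=2 -> matches Phoenix
  - task 6 (Optimize): project_id=NULL, no match -> kept with NULL
Match against tasks (self):
  - task 1 (Research): parent_id=NULL -> NULL
  - task 2 (Document): parent_id=1 -> Research
  - task 3 (Audit): parent_id=1 -> Research
  - task 4 (Refactor): parent_id=3 -> Audit
  - task 5 (Deploy): parent_id=NULL -> NULL
  - task 6 (Optimize): parent_id=5 -> Deploy

SQL:
SELECT a.name, b.name AS project, c.name AS parent
FROM tasks a
LEFT JOIN projects b ON a.project_id = b.id
LEFT JOIN tasks c ON a.parent_id = c.id

Result:
name     | project | parent  
---------+---------+---------
Research | Nimbus  | NULL    
Document | Nimbus  | Research
Audit    | Nimbus  | Research
Refactor | Phoenix | Audit   
Deploy   | Phoenix | NULL    
Optimize | NULL    | Deploy  


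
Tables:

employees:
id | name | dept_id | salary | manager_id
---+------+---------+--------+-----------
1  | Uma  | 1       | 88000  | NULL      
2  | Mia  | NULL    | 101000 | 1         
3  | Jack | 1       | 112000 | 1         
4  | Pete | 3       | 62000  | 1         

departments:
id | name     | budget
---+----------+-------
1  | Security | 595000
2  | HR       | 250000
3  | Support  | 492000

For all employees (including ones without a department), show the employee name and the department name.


LEFT JOIN keeps every row from employees (the left table); where dept_id has no match in departments, the department columns become NULL. Walk through each employee:
  - employee 1 (Uma): dept_id=1 -> matches Security
  - employee 2 (Mia): dept_id=NULL, no match -> kept with NULL
  - employee 3 (Jack): dept_id=1 -> matches Security
  - employee 4 (Pete): dept_id=3 -> matches Support
All 4 rows appear; 1 has NULL department.

SQL:
SELECT a.name, b.name AS department
FROM employees a
LEFT JOIN departments b ON a.dept_id = b.id

Result:
name | department
-----+-----------
Uma  | Security  
Mia  | NULL      
Jack | Security  
Pete | Support   


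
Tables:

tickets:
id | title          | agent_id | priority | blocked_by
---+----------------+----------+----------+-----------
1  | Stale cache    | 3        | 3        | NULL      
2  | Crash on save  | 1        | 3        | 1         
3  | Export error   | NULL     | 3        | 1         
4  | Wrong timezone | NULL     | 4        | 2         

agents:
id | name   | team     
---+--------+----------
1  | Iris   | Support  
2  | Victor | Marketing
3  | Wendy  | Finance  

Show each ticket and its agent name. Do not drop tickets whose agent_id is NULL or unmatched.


LEFT JOIN keeps every row from tickets (the left table); where agent_id has no match in agents, the agent columns become NULL. Walk through each ticket:
  - ticket 1 (Stale cache): agent_id=3 -> matches Wendy
  - ticket 2 (Crash on save): agent_id=1 -> matches Iris
  - ticket 3 (Export error): agent_id=NULL, no match -> kept with NULL
  - ticket 4 (Wrong timezone): agent_id=NULL, no match -> kept with NULL
All 4 rows appear; 2 have NULL agent.

SQL:
SELECT a.title, b.name AS agent
FROM tickets a
LEFT JOIN agents b ON a.agent_id = b.id

Result:
title          | agent
---------------+------
Stale cache    | Wendy
Crash on save  | Iris 
Export error   | NULL 
Wrong timezone | NULL 


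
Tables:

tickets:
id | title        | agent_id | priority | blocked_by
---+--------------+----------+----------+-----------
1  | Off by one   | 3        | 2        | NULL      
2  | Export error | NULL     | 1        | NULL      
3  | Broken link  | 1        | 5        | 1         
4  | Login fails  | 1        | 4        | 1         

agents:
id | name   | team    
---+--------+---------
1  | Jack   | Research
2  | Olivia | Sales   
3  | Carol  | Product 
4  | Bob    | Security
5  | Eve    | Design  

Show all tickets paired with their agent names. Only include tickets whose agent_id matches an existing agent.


INNER JOIN keeps only tickets rows whose agent_id matches an id in agents. Walk through each ticket:
  - ticket 1 (Off by one): agent_id=3 -> matches Carol
  - ticket 2 (Export error): agent_id=NULL, no match -> dropped
  - ticket 3 (Broken link): agent_id=1 -> matches Jack
  - ticket 4 (Login fails): agent_id=1 -> matches Jack
So 1 of 4 rows is dropped.

SQL:
SELECT a.title, b.name AS agent
FROM tickets a
INNER JOIN agents b ON a.agent_id = b.id

Result:
title       | agent
------------+------
Off by one  | Carol
Broken link | Jack 
Login fails | Jack 


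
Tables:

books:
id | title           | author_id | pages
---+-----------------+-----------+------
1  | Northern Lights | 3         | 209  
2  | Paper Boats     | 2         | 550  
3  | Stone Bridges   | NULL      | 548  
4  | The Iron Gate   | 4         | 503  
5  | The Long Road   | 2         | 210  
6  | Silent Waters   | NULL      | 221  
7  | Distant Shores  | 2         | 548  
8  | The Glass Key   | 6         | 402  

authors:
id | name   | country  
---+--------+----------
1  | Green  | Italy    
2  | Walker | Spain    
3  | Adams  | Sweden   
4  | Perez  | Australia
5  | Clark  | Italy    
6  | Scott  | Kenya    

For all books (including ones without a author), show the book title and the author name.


LEFT JOIN keeps every row from books (the left table); where author_id has no match in authors, the author columns become NULL. Walk through each book:
  - book 1 (Northern Lights): author_id=3 -> matches Adams
  - book 2 (Paper Boats): author_id=2 -> matches Walker
  - book 3 (Stone Bridges): author_id=NULL, no match -> kept with NULL
  - book 4 (The Iron Gate): author_id=4 -> matches Perez
  - book 5 (The Long Road): author_id=2 -> matches Walker
  - book 6 (Silent Waters): author_id=NULL, no match -> kept with NULL
  - book 7 (Distant Shores): author_id=2 -> matches Walker
  - book 8 (The Glass Key): author_id=6 -> matches Scott
All 8 rows appear; 2 have NULL author.

SQL:
SELECT a.title, b.name AS author
FROM books a
LEFT JOIN authors b ON a.author_id = b.id

Result:
title           | author
----------------+-------
Northern Lights | Adams 
Paper Boats     | Walker
Stone Bridges   | NULL  
The Iron Gate   | Perez 
The Long Road   | Walker
Silent Waters   | NULL  
Distant Shores  | Walker
The Glass Key   | Scott 


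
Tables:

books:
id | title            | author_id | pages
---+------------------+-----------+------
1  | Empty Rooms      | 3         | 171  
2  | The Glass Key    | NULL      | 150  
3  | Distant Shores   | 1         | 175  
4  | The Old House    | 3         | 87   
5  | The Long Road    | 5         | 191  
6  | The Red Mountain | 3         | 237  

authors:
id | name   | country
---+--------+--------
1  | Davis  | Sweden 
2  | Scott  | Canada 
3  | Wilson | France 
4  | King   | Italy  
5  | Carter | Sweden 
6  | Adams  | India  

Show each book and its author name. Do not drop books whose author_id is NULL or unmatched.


LEFT JOIN keeps every row from books (the left table); where author_id has no match in authors, the author columns become NULL. Walk through each book:
  - book 1 (Empty Rooms): author_id=3 -> matches Wilson
  - book 2 (The Glass Key): author_id=NULL, no match -> kept with NULL
  - book 3 (Distant Shores): author_id=1 -> matches Davis
  - book 4 (The Old House): author_id=3 -> matches Wilson
  - book 5 (The Long Road): author_id=5 -> matches Carter
  - book 6 (The Red Mountain): author_id=3 -> matches Wilson
All 6 rows appear; 1 has NULL author.

SQL:
SELECT a.title, b.name AS author
FROM books a
LEFT JOIN authors b ON a.author_id = b.id

Result:
title            | author
-----------------+-------
Empty Rooms      | Wilson
The Glass Key    | NULL  
Distant Shores   | Davis 
The Old House    | Wilson
The Long Road    | Carter
The Red Mountain | Wilson


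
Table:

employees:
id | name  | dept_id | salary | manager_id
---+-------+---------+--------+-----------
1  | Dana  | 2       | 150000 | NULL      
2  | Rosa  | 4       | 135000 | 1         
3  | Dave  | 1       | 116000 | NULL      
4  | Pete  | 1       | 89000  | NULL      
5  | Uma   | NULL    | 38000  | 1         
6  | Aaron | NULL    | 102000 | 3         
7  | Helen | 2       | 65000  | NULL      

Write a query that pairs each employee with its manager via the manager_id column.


This is a self-join: employees is joined to a second copy of itself, matching each row's manager_id to another row's id. Use LEFT JOIN so rows with manager_id=NULL are kept.
  - employee 1 (Dana): manager_id=NULL -> NULL
  - employee 2 (Rosa): manager_id=1 -> Dana
  - employee 3 (Dave): manager_id=NULL -> NULL
  - employee 4 (Pete): manager_id=NULL -> NULL
  - employee 5 (Uma): manager_id=1 -> Dana
  - employee 6 (Aaron): manager_id=3 -> Dave
  - employee 7 (Helen): manager_id=NULL -> NULL

SQL:
SELECT a.name AS item, b.name AS manager
FROM employees a
LEFT JOIN employees b ON a.manager_id = b.id

Result:
item  | manager
------+--------
Dana  | NULL   
Rosa  | Dana   
Dave  | NULL   
Pete  | NULL   
Uma   | Dana   
Aaron | Dave   
Helen | NULL   


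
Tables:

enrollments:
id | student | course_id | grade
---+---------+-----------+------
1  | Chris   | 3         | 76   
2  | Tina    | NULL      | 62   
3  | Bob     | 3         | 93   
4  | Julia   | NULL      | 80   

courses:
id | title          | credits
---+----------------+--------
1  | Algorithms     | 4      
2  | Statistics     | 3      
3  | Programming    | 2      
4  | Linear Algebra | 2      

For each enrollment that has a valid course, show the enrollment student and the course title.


INNER JOIN keeps only enrollments rows whose course_id matches an id in courses. Walk through each enrollment:
  - enrollment 1 (Chris): course_id=3 -> matches Programming
  - enrollment 2 (Tina): course_id=NULL, no match -> dropped
  - enrollment 3 (Bob): course_id=3 -> matches Programming
  - enrollment 4 (Julia): course_id=NULL, no match -> dropped
So 2 of 4 rows are dropped.

SQL:
SELECT a.student, b.title AS course
FROM enrollments a
INNER JOIN courses b ON a.course_id = b.id

Result:
student | course     
--------+------------
Chris   | Programming
Bob     | Programming


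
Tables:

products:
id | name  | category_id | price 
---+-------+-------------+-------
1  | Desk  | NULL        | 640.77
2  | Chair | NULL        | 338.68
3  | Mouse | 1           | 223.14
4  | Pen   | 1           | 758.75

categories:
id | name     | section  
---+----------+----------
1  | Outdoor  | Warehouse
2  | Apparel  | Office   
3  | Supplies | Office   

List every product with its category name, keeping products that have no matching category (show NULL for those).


LEFT JOIN keeps every row from products (the left table); where category_id has no match in categories, the category columns become NULL. Walk through each product:
  - product 1 (Desk): category_id=NULL, no match -> kept with NULL
  - product 2 (Chair): category_id=NULL, no match -> kept with NULL
  - product 3 (Mouse): category_id=1 -> matches Outdoor
  - product 4 (Pen): category_id=1 -> matches Outdoor
All 4 rows appear; 2 have NULL category.

SQL:
SELECT a.name, b.name AS category
FROM products a
LEFT JOIN categories b ON a.category_id = b.id

Result:
name  | category
------+---------
Desk  | NULL    
Chair | NULL    
Mouse | Outdoor 
Pen   | Outdoor 


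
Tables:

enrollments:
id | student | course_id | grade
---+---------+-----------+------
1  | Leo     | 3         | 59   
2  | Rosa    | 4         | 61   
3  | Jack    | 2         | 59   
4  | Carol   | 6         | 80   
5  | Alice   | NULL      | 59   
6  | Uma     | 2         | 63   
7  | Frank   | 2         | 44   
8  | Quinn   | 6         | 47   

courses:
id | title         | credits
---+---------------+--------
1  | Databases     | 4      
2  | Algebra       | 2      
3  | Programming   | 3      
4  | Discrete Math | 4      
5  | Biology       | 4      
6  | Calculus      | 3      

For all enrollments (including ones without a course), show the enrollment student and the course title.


LEFT JOIN keeps every row from enrollments (the left table); where course_id has no match in courses, the course columns become NULL. Walk through each enrollment:
  - enrollment 1 (Leo): course_id=3 -> matches Programming
  - enrollment 2 (Rosa): course_id=4 -> matches Discrete Math
  - enrollment 3 (Jack): course_id=2 -> matches Algebra
  - enrollment 4 (Carol): course_id=6 -> matches Calculus
  - enrollment 5 (Alice): course_id=NULL, no match -> kept with NULL
  - enrollment 6 (Uma): course_id=2 -> matches Algebra
  - enrollment 7 (Frank): course_id=2 -> matches Algebra
  - enrollment 8 (Quinn): course_id=6 -> matches Calculus
All 8 rows appear; 1 has NULL course.

SQL:
SELECT a.student, b.title AS course
FROM enrollments a
LEFT JOIN courses b ON a.course_id = b.id

Result:
student | course       
--------+--------------
Leo     | Programming  
Rosa    | Discrete Math
Jack    | Algebra      
Carol   | Calculus     
Alice   | NULL         
Uma     | Algebra      
Frank   | Algebra      
Quinn   | Calculus     


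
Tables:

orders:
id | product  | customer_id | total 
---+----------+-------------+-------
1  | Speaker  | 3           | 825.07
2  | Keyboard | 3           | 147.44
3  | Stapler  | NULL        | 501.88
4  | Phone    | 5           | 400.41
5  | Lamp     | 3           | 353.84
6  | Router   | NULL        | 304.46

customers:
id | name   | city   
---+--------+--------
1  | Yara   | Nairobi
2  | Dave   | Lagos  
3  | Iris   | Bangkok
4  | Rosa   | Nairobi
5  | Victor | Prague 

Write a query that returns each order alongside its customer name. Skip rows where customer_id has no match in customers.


INNER JOIN keeps only orders rows whose customer_id matches an id in customers. Walk through each order:
  - order 1 (Speaker): customer_id=3 -> matches Iris
  - order 2 (Keyboard): customer_id=3 -> matches Iris
  - order 3 (Stapler): customer_id=NULL, no match -> dropped
  - order 4 (Phone): customer_id=5 -> matches Victor
  - order 5 (Lamp): customer_id=3 -> matches Iris
  - order 6 (Router): customer_id=NULL, no match -> dropped
So 2 of 6 rows are dropped.

SQL:
SELECT a.product, b.name AS customer
FROM orders a
INNER JOIN customers b ON a.customer_id = b.id

Result:
product  | customer
---------+---------
Speaker  | Iris    
Keyboard | Iris    
Phone    | Victor  
Lamp     | Iris    


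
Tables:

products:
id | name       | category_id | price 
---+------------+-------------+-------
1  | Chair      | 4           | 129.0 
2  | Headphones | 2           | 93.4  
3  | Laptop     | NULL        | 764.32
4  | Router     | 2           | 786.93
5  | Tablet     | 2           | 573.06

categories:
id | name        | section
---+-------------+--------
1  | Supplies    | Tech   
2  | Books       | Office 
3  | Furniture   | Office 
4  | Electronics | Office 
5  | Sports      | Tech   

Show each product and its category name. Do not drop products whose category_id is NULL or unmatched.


LEFT JOIN keeps every row from products (the left table); where category_id has no match in categories, the category columns become NULL. Walk through each product:
  - product 1 (Chair): category_id=4 -> matches Electronics
  - product 2 (Headphones): category_id=2 -> matches Books
  - product 3 (Laptop): category_id=NULL, no match -> kept with NULL
  - product 4 (Router): category_id=2 -> matches Books
  - product 5 (Tablet): category_id=2 -> matches Books
All 5 rows appear; 1 has NULL category.

SQL:
SELECT a.name, b.name AS category
FROM products a
LEFT JOIN categories b ON a.category_id = b.id

Result:
name       | category   
-----------+------------
Chair      | Electronics
Headphones | Books      
Laptop     | NULL       
Router     | Books      
Tablet     | Books      


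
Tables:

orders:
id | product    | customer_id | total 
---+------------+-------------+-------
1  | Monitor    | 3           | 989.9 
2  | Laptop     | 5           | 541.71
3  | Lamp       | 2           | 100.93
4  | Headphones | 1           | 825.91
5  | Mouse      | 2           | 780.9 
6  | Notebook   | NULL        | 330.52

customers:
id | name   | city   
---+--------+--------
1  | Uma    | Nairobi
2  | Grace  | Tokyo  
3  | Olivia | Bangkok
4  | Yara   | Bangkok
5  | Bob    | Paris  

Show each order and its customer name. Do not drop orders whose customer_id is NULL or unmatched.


LEFT JOIN keeps every row from orders (the left table); where customer_id has no match in customers, the customer columns become NULL. Walk through each order:
  - order 1 (Monitor): customer_id=3 -> matches Olivia
  - order 2 (Laptop): customer_id=5 -> matches Bob
  - order 3 (Lamp): customer_id=2 -> matches Grace
  - order 4 (Headphones): customer_id=1 -> matches Uma
  - order 5 (Mouse): customer_id=2 -> matches Grace
  - order 6 (Notebook): customer_id=NULL, no match -> kept with NULL
All 6 rows appear; 1 has NULL customer.

SQL:
SELECT a.product, b.name AS customer
FROM orders a
LEFT JOIN customers b ON a.customer_id = b.id

Result:
product    | customer
-----------+---------
Monitor    | Olivia  
Laptop     | Bob     
Lamp       | Grace   
Headphones | Uma     
Mouse      | Grace   
Notebook   | NULL    


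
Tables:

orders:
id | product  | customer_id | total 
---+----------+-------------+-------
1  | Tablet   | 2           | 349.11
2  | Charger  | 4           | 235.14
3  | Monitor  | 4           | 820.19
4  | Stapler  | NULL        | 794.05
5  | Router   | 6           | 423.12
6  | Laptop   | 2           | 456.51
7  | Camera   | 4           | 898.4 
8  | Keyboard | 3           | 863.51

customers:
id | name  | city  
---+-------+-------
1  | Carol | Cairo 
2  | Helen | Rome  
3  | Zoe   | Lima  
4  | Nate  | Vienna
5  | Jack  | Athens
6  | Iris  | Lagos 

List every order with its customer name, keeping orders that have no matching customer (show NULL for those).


LEFT JOIN keeps every row from orders (the left table); where customer_id has no match in customers, the customer columns become NULL. Walk through each order:
  - order 1 (Tablet): customer_id=2 -> matches Helen
  - order 2 (Charger): customer_id=4 -> matches Nate
  - order 3 (Monitor): customer_id=4 -> matches Nate
  - order 4 (Stapler): customer_id=NULL, no match -> kept with NULL
  - order 5 (Router): customer_id=6 -> matches Iris
  - order 6 (Laptop): customer_id=2 -> matches Helen
  - order 7 (Camera): customer_id=4 -> matches Nate
  - order 8 (Keyboard): customer_id=3 -> matches Zoe
All 8 rows appear; 1 has NULL customer.

SQL:
SELECT a.product, b.name AS customer
FROM orders a
LEFT JOIN customers b ON a.customer_id = b.id

Result:
product  | customer
---------+---------
Tablet   | Helen   
Charger  | Nate    
Monitor  | Nate    
Stapler  | NULL    
Router   | Iris    
Laptop   | Helen   
Camera   | Nate    
Keyboard | Zoe     


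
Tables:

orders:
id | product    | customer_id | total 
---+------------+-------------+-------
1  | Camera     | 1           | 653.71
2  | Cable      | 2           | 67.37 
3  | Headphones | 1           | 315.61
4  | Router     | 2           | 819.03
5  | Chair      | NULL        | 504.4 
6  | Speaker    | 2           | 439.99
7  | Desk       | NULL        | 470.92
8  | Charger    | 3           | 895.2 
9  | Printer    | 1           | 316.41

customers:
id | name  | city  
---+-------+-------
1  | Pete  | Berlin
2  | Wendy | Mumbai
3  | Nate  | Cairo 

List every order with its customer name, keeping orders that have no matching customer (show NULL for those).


LEFT JOIN keeps every row from orders (the left table); where customer_id has no match in customers, the customer columns become NULL. Walk through each order:
  - order 1 (Camera): customer_id=1 -> matches Pete
  - order 2 (Cable): customer_id=2 -> matches Wendy
  - order 3 (Headphones): customer_id=1 -> matches Pete
  - order 4 (Router): customer_id=2 -> matches Wendy
  - order 5 (Chair): customer_id=NULL, no match -> kept with NULL
  - order 6 (Speaker): customer_id=2 -> matches Wendy
  - order 7 (Desk): customer_id=NULL, no match -> kept with NULL
  - order 8 (Charger): customer_id=3 -> matches Nate
  - order 9 (Printer): customer_id=1 -> matches Pete
All 9 rows appear; 2 have NULL customer.

SQL:
SELECT a.product, b.name AS customer
FROM orders a
LEFT JOIN customers b ON a.customer_id = b.id

Result:
product    | customer
-----------+---------
Camera     | Pete    
Cable      | Wendy   
Headphones | Pete    
Router     | Wendy   
Chair      | NULL    
Speaker    | Wendy   
Desk       | NULL    
Charger    | Nate    
Printer    | Pete    


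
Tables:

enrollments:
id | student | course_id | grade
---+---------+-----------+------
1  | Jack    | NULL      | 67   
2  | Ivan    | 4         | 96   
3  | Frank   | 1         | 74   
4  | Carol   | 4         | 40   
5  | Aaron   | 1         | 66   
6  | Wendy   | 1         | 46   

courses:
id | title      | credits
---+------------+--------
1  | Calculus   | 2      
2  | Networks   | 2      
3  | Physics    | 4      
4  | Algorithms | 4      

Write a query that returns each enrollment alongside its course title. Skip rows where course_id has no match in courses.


INNER JOIN keeps only enrollments rows whose course_id matches an id in courses. Walk through each enrollment:
  - enrollment 1 (Jack): course_id=NULL, no match -> dropped
  - enrollment 2 (Ivan): course_id=4 -> matches Algorithms
  - enrollment 3 (Frank): course_id=1 -> matches Calculus
  - enrollment 4 (Carol): course_id=4 -> matches Algorithms
  - enrollment 5 (Aaron): course_id=1 -> matches Calculus
  - enrollment 6 (Wendy): course_id=1 -> matches Calculus
So 1 of 6 rows is dropped.

SQL:
SELECT a.student, b.title AS course
FROM enrollments a
INNER JOIN courses b ON a.course_id = b.id

Result:
student | course    
--------+-----------
Ivan    | Algorithms
Frank   | Calculus  
Carol   | Algorithms
Aaron   | Calculus  
Wendy   | Calculus  


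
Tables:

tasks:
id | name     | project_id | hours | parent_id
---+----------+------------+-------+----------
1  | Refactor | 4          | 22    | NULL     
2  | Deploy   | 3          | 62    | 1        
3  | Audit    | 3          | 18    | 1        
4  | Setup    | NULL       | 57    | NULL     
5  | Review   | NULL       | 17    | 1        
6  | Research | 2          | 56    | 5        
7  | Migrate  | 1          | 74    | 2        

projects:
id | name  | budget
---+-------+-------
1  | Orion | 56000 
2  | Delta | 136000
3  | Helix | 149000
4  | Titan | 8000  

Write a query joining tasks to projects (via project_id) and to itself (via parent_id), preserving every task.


Two LEFT JOINs from the same base table tasks: one to projects via project_id, one to tasks itself via parent_id. Both are LEFT so every task is preserved.
Match against projects:
  - task 1 (Refactor): project_id=4 -> matches Titan
  - task 2 (Deploy): project_id=3 -> matches Helix
  - task 3 (Audit): project_id=3 -> matches Helix
  - task 4 (Setup): project_id=NULL, no match -> kept with NULL
  - task 5 (Review): project_id=NULL, no match -> kept with NULL
  - task 6 (Research): project_id=2 -> matches Delta
  - task 7 (Migrate): project_id=1 -> matches Orion
Match against tasks (self):
  - task 1 (Refactor): parent_id=NULL -> NULL
  - task 2 (Deploy): parent_id=1 -> Refactor
  - task 3 (Audit): parent_id=1 -> Refactor
  - task 4 (Setup): parent_id=NULL -> NULL
  - task 5 (Review): parent_id=1 -> Refactor
  - task 6 (Research): parent_id=5 -> Review
  - task 7 (Migrate): parent_id=2 -> Deploy

SQL:
SELECT a.name, b.name AS project, c.name AS parent
FROM tasks a
LEFT JOIN projects b ON a.project_id = b.id
LEFT JOIN tasks c ON a.parent_id = c.id

Result:
name     | project | parent  
---------+---------+---------
Refactor | Titan   | NULL    
Deploy   | Helix   | Refactor
Audit    | Helix   | Refactor
Setup    | NULL    | NULL    
Review   | NULL    | Refactor
Research | Delta   | Review  
Migrate  | Orion   | Deploy  
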